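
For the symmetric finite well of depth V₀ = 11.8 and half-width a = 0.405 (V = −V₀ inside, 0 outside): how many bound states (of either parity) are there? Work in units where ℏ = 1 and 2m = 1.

The dimensionless depth is z₀ = a√(2mV₀)/ℏ = 0.405 × √(11.80) = 1.391.
A new bound state (alternating even/odd) appears each time z₀ passes a multiple of π/2, so N = ⌊2z₀/π⌋ + 1 = ⌊0.8857⌋ + 1 = 1.

N = 1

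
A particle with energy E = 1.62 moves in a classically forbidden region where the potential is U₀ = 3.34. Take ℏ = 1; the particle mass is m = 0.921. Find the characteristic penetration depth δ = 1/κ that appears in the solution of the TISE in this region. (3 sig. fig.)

δ = 0.562

Since E < U₀ the TISE in this region is ψ'' = κ²ψ with κ = √(2m(U₀ − E))/ℏ.
κ = √(2 × 0.921 × 1.72) = 1.780. The penetration depth is δ = 1/κ = 0.562.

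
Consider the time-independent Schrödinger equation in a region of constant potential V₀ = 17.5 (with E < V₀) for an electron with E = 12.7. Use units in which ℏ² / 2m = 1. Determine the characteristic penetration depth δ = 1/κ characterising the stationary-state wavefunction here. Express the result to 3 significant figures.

Since E < V₀ the TISE in this region is ψ'' = κ²ψ with κ = √(2m(V₀ − E))/ℏ.
κ = √(2 × 0.5 × 4.8) = 2.191. The penetration depth is δ = 1/κ = 0.456.

δ = 0.456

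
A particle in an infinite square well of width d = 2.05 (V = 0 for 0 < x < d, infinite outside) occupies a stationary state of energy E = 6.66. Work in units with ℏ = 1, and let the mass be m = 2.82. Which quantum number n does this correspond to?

For an infinite well E_n = n²π²ℏ²/(2md²), so n = (d/πℏ)√(2mE).
n = (2.05/π) × √(2 × 2.82 × 6.66) = 3.999 → n = 4.

n = 4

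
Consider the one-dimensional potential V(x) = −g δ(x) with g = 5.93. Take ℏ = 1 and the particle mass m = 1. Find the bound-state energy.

E = -17.6

For x ≠ 0 the bound state is ψ ∝ e^{−κ|x|}; integrating the TISE across the delta gives the cusp condition 2κ = 2mg/ℏ², so κ = 5.930.
Then E = −ℏ²κ²/(2m) = −mg²/(2ℏ²) = -17.58.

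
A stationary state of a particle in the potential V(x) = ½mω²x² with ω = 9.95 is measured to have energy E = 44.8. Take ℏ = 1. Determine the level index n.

n = 4

E_n = ℏω(n + ½) ⇒ n = E/(ℏω) − ½ = 44.8/9.95 − 0.5 = 4.003 → n = 4.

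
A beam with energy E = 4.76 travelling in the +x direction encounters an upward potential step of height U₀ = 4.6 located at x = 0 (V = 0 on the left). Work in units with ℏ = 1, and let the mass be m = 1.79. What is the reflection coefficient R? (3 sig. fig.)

R = 0.476

The wavenumbers are k₁ = √(2mE)/ℏ = 4.128 on the left and k₂ = √(2m(E − U₀))/ℏ = 0.7568 on the right.
Continuity of ψ and ψ′ at the step yields the reflection amplitude r = (k₁ − k₂)/(k₁ + k₂) = 0.6901; thus R = |r|² = 0.4763, T = 0.5237.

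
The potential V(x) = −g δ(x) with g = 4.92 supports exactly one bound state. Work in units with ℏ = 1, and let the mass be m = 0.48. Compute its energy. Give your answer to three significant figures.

E = -5.81

For x ≠ 0 the bound state is ψ ∝ e^{−κ|x|}; integrating the TISE across the delta gives the cusp condition 2κ = 2mg/ℏ², so κ = 2.362.
Then E = −ℏ²κ²/(2m) = −mg²/(2ℏ²) = -5.810.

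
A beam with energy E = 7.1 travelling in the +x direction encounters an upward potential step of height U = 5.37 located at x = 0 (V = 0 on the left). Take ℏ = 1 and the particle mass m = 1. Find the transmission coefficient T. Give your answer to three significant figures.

T = 0.885

The wavenumbers are k₁ = √(2mE)/ℏ = 3.768 on the left and k₂ = √(2m(E − U))/ℏ = 1.860 on the right.
Continuity of ψ and ψ′ at the step yields the reflection amplitude r = (k₁ − k₂)/(k₁ + k₂) = 0.3390; thus R = |r|² = 0.1149, T = 0.8851.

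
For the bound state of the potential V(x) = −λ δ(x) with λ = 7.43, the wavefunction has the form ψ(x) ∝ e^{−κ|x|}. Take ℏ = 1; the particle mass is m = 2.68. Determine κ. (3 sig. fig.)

Integrating the TISE across x = 0 gives the cusp condition ψ'(0⁺) − ψ'(0⁻) = −(2mλ/ℏ²)ψ(0).
With ψ ∝ e^{−κ|x|} this yields −2κ = −2mλ/ℏ², so κ = mλ/ℏ² = 19.91.

κ = 19.9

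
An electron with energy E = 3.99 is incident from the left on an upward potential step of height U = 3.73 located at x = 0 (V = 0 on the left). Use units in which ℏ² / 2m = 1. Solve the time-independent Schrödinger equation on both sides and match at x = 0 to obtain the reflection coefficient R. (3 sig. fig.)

R = 0.352

On each side the TISE gives plane waves with k = √(2m(E − V))/ℏ: k₁ = √(2·½·3.99) = 1.997, k₂ = √(2·½·0.26) = 0.5099.
Matching ψ and ψ′ at x = 0 gives r = (k₁ − k₂)/(k₁ + k₂), so R = r² = 0.3520 and T = 1 − R = 0.6480.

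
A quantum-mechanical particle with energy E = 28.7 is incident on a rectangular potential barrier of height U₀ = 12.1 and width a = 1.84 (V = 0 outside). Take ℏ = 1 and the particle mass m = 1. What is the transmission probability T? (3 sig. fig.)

Above the barrier the interior wavenumber is k₂ = √(2m(E − U₀))/ℏ = 5.762, giving phase k₂a = 10.60.
Matching at both interfaces gives T⁻¹ = 1 + U₀² sin²(k₂a) / [4E(E − U₀)] = 1.066, hence T = 0.939.

T = 0.939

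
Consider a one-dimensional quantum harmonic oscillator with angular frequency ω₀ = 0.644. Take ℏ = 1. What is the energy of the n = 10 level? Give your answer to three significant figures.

Using E_n = (n + ½)ℏω₀: E_10 = 10.5 × 0.644 = 6.762.

E = 6.76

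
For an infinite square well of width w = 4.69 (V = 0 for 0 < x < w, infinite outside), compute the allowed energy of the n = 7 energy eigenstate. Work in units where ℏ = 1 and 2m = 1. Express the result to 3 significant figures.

E = 22.0

The infinite-well eigenfunctions ψ_n = √(2/w) sin(nπx/w) vanish at both walls, giving E_n = n²π²ℏ²/(2mw²).
E_7 = 7² × π² / (2 × 0.5 × 4.69²) = 21.99.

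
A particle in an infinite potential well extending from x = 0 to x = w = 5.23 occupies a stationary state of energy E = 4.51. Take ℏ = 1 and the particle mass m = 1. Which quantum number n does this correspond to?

n = 5

From E_n = n²π²ℏ²/(2mw²) invert to n = √(2mw²E)/(πℏ).
n = (5.23/π) × √(2 × 1 × 4.51) = 5.000 → n = 5.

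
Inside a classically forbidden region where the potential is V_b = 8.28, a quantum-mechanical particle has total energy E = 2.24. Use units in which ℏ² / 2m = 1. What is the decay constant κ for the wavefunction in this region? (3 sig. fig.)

Since E < V_b the TISE in this region is ψ'' = κ²ψ with κ = √(2m(V_b − E))/ℏ.
κ = √(2 × 0.5 × 6.04) = 2.458.

κ = 2.46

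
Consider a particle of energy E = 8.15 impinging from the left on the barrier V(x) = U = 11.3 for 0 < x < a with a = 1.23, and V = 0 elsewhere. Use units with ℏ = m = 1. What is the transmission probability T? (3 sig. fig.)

T = 0.00668

E < U: inside the barrier ψ ∝ e^{±κx} with κ = √(2m(U − E))/ℏ = 2.510.
κa = 3.087, sinh(κa) = 10.94.
The exact tunnelling result is T⁻¹ = 1 + U² sinh²(κa) / [4E(U − E)] = 149.7, so T = 0.00668.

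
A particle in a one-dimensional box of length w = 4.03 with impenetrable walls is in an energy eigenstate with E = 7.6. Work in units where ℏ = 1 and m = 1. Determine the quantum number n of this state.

n = 5

For an infinite well E_n = n²π²ℏ²/(2mw²), so n = (w/πℏ)√(2mE).
n = (4.03/π) × √(2 × 1 × 7.6) = 5.001 → n = 5.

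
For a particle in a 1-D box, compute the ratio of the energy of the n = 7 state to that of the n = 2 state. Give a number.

12.25

Since E_n ∝ n², the ratio is (7/2)² = 12.25.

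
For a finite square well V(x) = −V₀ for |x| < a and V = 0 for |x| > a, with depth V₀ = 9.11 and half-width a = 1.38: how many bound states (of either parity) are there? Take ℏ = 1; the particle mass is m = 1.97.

Define the well-strength parameter z₀ = (a/ℏ)√(2mV₀) = 1.38 × √(2·1.97·9.11) = 8.268.
A new bound state (alternating even/odd) appears each time z₀ passes a multiple of π/2, so N = ⌊2z₀/π⌋ + 1 = ⌊5.263⌋ + 1 = 6.

N = 6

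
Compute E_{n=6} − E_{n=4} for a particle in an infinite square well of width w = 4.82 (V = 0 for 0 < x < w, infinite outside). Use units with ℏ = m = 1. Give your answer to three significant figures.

ΔE = 4.25

E_n = n²π²ℏ²/(2mw²), so ΔE = (6² − 4²) π²ℏ²/(2mw²).
ΔE = 20 × π² / (2 × 1 × 4.82²) = 4.248.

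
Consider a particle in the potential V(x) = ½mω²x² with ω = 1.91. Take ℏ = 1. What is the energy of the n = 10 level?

The oscillator eigenvalues are E_n = ℏω(n + ½), so E_10 = 1.91 × 10.5 = 20.06.

E = 20.1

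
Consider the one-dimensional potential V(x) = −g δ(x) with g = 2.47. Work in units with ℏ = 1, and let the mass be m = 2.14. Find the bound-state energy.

E = -6.53

The bound state is ψ(x) = √κ e^{−κ|x|}. The derivative jump ψ'(0⁺) − ψ'(0⁻) = −(2mg/ℏ²)ψ(0) fixes κ = mg/ℏ² = 5.286.
Then E = −ℏ²κ²/(2m) = −mg²/(2ℏ²) = -6.528.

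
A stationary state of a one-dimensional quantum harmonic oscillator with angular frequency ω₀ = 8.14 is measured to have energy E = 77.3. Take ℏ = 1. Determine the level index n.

n = 9

Invert E_n = (n + ½)ℏω₀: n = E/ℏω₀ − ½ = 8.996, so n = 9.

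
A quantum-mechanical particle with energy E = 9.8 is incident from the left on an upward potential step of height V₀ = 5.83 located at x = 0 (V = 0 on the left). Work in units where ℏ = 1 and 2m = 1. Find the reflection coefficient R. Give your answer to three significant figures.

R = 0.0493

On each side the TISE gives plane waves with k = √(2m(E − V))/ℏ: k₁ = √(2·½·9.8) = 3.130, k₂ = √(2·½·3.97) = 1.992.
Matching ψ and ψ′ at x = 0 gives r = (k₁ − k₂)/(k₁ + k₂), so R = r² = 0.04935 and T = 1 − R = 0.9507.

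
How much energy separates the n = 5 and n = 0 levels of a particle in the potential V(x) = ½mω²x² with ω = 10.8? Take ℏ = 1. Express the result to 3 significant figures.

E_n = ℏω(n + ½), so ΔE = (5 − 0) ℏω = 5 × 10.8 = 54.00.

ΔE = 54.0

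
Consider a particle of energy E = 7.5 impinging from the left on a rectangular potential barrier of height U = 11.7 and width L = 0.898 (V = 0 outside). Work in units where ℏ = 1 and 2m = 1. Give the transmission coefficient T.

Since E < U the interior solution is evanescent with decay constant κ = √(2m(U − E))/ℏ = 2.049.
κL = 1.840, sinh(κL) = 3.070.
Matching ψ, ψ′ at both faces gives T = [1 + U² sinh²(κL) / (4E(U − E))]⁻¹ = 1/11.24 = 0.0890.

T = 0.0890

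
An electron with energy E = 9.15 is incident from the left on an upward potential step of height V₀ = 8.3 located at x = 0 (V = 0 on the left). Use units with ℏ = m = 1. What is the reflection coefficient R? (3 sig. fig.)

R = 0.284

The wavenumbers are k₁ = √(2mE)/ℏ = 4.278 on the left and k₂ = √(2m(E − V₀))/ℏ = 1.304 on the right.
Continuity of ψ and ψ′ at the step yields the reflection amplitude r = (k₁ − k₂)/(k₁ + k₂) = 0.5328; thus R = |r|² = 0.2839, T = 0.7161.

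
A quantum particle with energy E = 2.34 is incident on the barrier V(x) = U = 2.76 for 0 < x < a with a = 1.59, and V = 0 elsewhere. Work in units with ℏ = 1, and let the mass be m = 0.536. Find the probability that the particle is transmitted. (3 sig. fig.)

E < U: inside the barrier ψ ∝ e^{±κx} with κ = √(2m(U − E))/ℏ = 0.6710.
κa = 1.067, sinh(κa) = 1.281.
The exact tunnelling result is T⁻¹ = 1 + U² sinh²(κa) / [4E(U − E)] = 4.180, so T = 0.239.

T = 0.239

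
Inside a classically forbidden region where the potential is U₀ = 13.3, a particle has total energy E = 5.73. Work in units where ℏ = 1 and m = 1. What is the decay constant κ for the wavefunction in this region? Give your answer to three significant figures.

κ = 3.89

Since E < U₀ the TISE in this region is ψ'' = κ²ψ with κ = √(2m(U₀ − E))/ℏ.
κ = √(2 × 1 × 7.57) = 3.891.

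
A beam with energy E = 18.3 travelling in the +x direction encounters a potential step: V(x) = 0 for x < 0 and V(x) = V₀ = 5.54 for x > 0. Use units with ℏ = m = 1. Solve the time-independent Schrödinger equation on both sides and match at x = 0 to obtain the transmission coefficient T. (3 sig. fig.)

On each side the TISE gives plane waves with k = √(2m(E − V))/ℏ: k₁ = √(2·1·18.3) = 6.050, k₂ = √(2·1·12.76) = 5.052.
Matching ψ and ψ′ at x = 0 gives r = (k₁ − k₂)/(k₁ + k₂), so R = r² = 0.008083 and T = 1 − R = 0.9919.

T = 0.992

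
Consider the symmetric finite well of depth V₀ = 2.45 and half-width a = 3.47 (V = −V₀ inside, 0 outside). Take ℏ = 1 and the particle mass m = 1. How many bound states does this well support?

The dimensionless depth is z₀ = a√(2mV₀)/ℏ = 3.47 × √(4.900) = 7.681.
The even/odd transcendental equations gain one root per π/2 in z₀, giving N = 1 + ⌊2z₀/π⌋ = 1 + ⌊4.890⌋ = 5.

N = 5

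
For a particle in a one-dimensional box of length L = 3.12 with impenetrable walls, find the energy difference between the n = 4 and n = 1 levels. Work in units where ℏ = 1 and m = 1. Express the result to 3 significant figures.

ΔE = 7.60

E_n = n²π²ℏ²/(2mL²), so ΔE = (4² − 1²) π²ℏ²/(2mL²).
ΔE = 15 × π² / (2 × 1 × 3.12²) = 7.604.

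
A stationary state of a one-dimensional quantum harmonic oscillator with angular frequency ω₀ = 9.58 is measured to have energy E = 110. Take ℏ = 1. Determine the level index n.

Invert E_n = (n + ½)ℏω₀: n = E/ℏω₀ − ½ = 10.982, so n = 11.

n = 11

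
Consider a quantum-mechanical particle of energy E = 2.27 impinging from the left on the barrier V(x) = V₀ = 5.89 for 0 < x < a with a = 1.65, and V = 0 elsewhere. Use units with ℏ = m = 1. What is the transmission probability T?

Since E < V₀ the interior solution is evanescent with decay constant κ = √(2m(V₀ − E))/ℏ = 2.691.
κa = 4.440, sinh(κa) = 42.37.
Matching ψ, ψ′ at both faces gives T = [1 + V₀² sinh²(κa) / (4E(V₀ − E))]⁻¹ = 1/1896 = 0.000528.

T = 0.000528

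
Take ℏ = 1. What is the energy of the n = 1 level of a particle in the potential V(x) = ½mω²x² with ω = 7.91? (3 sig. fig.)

E = 11.9

The oscillator eigenvalues are E_n = ℏω(n + ½), so E_1 = 7.91 × 1.5 = 11.87.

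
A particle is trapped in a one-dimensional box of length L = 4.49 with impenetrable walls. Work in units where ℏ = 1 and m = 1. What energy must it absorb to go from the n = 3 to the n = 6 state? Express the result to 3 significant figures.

E_n = n²π²ℏ²/(2mL²), so ΔE = (6² − 3²) π²ℏ²/(2mL²).
ΔE = 27 × π² / (2 × 1 × 4.49²) = 6.609.

ΔE = 6.61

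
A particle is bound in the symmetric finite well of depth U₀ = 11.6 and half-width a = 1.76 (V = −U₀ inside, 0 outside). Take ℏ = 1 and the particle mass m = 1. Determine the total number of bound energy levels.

N = 6

The dimensionless depth is z₀ = a√(2mU₀)/ℏ = 1.76 × √(23.20) = 8.477.
A new bound state (alternating even/odd) appears each time z₀ passes a multiple of π/2, so N = ⌊2z₀/π⌋ + 1 = ⌊5.397⌋ + 1 = 6.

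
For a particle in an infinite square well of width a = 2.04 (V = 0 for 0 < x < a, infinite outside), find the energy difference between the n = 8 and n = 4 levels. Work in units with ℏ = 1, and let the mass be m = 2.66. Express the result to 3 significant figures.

E_n = n²π²ℏ²/(2ma²), so ΔE = (8² − 4²) π²ℏ²/(2ma²).
ΔE = 48 × π² / (2 × 2.66 × 2.04²) = 21.40.

ΔE = 21.4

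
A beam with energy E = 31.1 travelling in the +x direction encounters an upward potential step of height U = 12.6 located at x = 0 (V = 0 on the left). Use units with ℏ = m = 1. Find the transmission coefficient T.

T = 0.983

On each side the TISE gives plane waves with k = √(2m(E − V))/ℏ: k₁ = √(2·1·31.1) = 7.887, k₂ = √(2·1·18.5) = 6.083.
Continuity of ψ and ψ′ at the step yields the reflection amplitude r = (k₁ − k₂)/(k₁ + k₂) = 0.1291; thus R = |r|² = 0.01668, T = 0.9833.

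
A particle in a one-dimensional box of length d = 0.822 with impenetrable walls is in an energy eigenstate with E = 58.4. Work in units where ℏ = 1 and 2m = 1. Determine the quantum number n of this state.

For an infinite well E_n = n²π²ℏ²/(2md²), so n = (d/πℏ)√(2mE).
n = (0.822/π) × √(2 × 0.5 × 58.4) = 2.000 → n = 2.

n = 2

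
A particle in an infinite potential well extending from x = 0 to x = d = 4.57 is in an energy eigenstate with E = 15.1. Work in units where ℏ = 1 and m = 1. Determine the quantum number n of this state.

For an infinite well E_n = n²π²ℏ²/(2md²), so n = (d/πℏ)√(2mE).
n = (4.57/π) × √(2 × 1 × 15.1) = 7.994 → n = 8.

n = 8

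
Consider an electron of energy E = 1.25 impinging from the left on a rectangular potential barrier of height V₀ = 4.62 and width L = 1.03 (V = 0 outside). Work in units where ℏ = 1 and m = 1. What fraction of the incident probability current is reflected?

E < V₀: inside the barrier ψ ∝ e^{±κx} with κ = √(2m(V₀ − E))/ℏ = 2.596.
κL = 2.674, sinh(κL) = 7.215.
Matching ψ, ψ′ at both faces gives T = [1 + V₀² sinh²(κL) / (4E(V₀ − E))]⁻¹ = 1/66.94 = 0.0149.
R = 1 − T = 0.985.

R = 0.985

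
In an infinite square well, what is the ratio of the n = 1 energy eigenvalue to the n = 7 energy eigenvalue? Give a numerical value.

E_n = n²π²ℏ²/(2mL²) so the ratio is n₂²/n₁² = 1/49 = 0.0204082.

0.0204082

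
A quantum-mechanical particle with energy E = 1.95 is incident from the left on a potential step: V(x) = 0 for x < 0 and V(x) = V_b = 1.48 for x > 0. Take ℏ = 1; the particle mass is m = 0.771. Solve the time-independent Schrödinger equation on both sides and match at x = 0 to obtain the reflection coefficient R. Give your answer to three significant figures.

The wavenumbers are k₁ = √(2mE)/ℏ = 1.734 on the left and k₂ = √(2m(E − V_b))/ℏ = 0.8513 on the right.
Continuity of ψ and ψ′ at the step yields the reflection amplitude r = (k₁ − k₂)/(k₁ + k₂) = 0.3414; thus R = |r|² = 0.1166, T = 0.8834.

R = 0.117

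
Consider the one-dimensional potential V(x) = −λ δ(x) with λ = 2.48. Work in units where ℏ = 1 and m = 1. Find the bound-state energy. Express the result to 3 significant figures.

E = -3.08

The bound state is ψ(x) = √κ e^{−κ|x|}. The derivative jump ψ'(0⁺) − ψ'(0⁻) = −(2mλ/ℏ²)ψ(0) fixes κ = mλ/ℏ² = 2.480.
Then E = −ℏ²κ²/(2m) = −mλ²/(2ℏ²) = -3.075.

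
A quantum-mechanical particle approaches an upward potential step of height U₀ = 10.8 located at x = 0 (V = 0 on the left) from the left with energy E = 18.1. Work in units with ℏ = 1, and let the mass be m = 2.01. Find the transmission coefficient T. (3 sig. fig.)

On each side the TISE gives plane waves with k = √(2m(E − V))/ℏ: k₁ = √(2·2.01·18.1) = 8.530, k₂ = √(2·2.01·7.3) = 5.417.
Matching ψ and ψ′ at x = 0 gives r = (k₁ − k₂)/(k₁ + k₂), so R = r² = 0.04981 and T = 1 − R = 0.9502.

T = 0.950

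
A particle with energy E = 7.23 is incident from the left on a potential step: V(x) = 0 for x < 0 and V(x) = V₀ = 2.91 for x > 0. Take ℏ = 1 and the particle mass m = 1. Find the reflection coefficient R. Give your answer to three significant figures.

On each side the TISE gives plane waves with k = √(2m(E − V))/ℏ: k₁ = √(2·1·7.23) = 3.803, k₂ = √(2·1·4.32) = 2.939.
Matching ψ and ψ′ at x = 0 gives r = (k₁ − k₂)/(k₁ + k₂), so R = r² = 0.01639 and T = 1 − R = 0.9836.

R = 0.0164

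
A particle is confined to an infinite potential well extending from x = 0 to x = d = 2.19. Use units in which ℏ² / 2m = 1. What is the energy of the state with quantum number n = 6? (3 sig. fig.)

Requiring ψ(0) = ψ(d) = 0 quantises k = nπ/d, hence E_n = ℏ²k²/2m = n²π²ℏ²/(2md²).
E_6 = 6² × π² / (2 × 0.5 × 2.19²) = 74.08.

E = 74.1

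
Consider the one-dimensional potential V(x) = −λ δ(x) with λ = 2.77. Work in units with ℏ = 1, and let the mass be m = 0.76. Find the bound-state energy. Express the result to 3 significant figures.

For x ≠ 0 the bound state is ψ ∝ e^{−κ|x|}; integrating the TISE across the delta gives the cusp condition 2κ = 2mλ/ℏ², so κ = 2.105.
Then E = −ℏ²κ²/(2m) = −mλ²/(2ℏ²) = -2.916.

E = -2.92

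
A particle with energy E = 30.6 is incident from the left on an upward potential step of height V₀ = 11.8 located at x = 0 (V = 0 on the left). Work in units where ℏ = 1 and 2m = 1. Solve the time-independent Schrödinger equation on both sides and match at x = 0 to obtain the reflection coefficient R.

R = 0.0147

The wavenumbers are k₁ = √(2mE)/ℏ = 5.532 on the left and k₂ = √(2m(E − V₀))/ℏ = 4.336 on the right.
Continuity of ψ and ψ′ at the step yields the reflection amplitude r = (k₁ − k₂)/(k₁ + k₂) = 0.1212; thus R = |r|² = 0.01469, T = 0.9853.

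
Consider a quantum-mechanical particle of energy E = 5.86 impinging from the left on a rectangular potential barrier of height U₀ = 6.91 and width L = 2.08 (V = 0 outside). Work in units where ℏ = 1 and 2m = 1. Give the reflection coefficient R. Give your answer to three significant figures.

Since E < U₀ the interior solution is evanescent with decay constant κ = √(2m(U₀ − E))/ℏ = 1.025.
κL = 2.131, sinh(κL) = 4.154.
Matching ψ, ψ′ at both faces gives T = [1 + U₀² sinh²(κL) / (4E(U₀ − E))]⁻¹ = 1/34.47 = 0.0290.
R = 1 − T = 0.971.

R = 0.971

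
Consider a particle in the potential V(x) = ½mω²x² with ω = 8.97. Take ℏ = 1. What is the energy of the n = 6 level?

The oscillator eigenvalues are E_n = ℏω(n + ½), so E_6 = 8.97 × 6.5 = 58.31.

E = 58.3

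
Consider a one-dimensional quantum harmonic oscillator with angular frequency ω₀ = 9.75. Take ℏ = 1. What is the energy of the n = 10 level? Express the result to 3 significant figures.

E = 102

Using E_n = (n + ½)ℏω₀: E_10 = 10.5 × 9.75 = 102.4.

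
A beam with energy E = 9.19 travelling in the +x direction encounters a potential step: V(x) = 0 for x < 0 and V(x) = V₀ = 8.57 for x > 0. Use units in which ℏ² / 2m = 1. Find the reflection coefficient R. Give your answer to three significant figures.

The wavenumbers are k₁ = √(2mE)/ℏ = 3.032 on the left and k₂ = √(2m(E − V₀))/ℏ = 0.7874 on the right.
Matching ψ and ψ′ at x = 0 gives r = (k₁ − k₂)/(k₁ + k₂), so R = r² = 0.3453 and T = 1 − R = 0.6547.

R = 0.345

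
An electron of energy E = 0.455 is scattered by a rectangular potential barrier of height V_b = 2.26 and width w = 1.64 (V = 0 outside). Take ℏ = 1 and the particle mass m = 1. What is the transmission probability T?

T = 0.00505

E < V_b: inside the barrier ψ ∝ e^{±κx} with κ = √(2m(V_b − E))/ℏ = 1.900.
κw = 3.116, sinh(κw) = 11.26.
The exact tunnelling result is T⁻¹ = 1 + V_b² sinh²(κw) / [4E(V_b − E)] = 198.0, so T = 0.00505.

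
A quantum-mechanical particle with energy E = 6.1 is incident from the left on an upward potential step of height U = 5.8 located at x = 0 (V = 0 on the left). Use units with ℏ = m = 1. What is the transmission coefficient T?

T = 0.594

The wavenumbers are k₁ = √(2mE)/ℏ = 3.493 on the left and k₂ = √(2m(E − U))/ℏ = 0.7746 on the right.
Continuity of ψ and ψ′ at the step yields the reflection amplitude r = (k₁ − k₂)/(k₁ + k₂) = 0.6370; thus R = |r|² = 0.4057, T = 0.5943.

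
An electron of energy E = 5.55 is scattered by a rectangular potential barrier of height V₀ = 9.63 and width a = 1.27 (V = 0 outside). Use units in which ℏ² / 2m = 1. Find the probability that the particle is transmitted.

Since E < V₀ the interior solution is evanescent with decay constant κ = √(2m(V₀ − E))/ℏ = 2.020.
κa = 2.565, sinh(κa) = 6.464.
Matching ψ, ψ′ at both faces gives T = [1 + V₀² sinh²(κa) / (4E(V₀ − E))]⁻¹ = 1/43.78 = 0.0228.

T = 0.0228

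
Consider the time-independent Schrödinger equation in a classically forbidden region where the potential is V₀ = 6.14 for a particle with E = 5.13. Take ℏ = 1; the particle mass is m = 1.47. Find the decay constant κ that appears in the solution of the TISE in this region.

Since E < V₀ the TISE in this region is ψ'' = κ²ψ with κ = √(2m(V₀ − E))/ℏ.
κ = √(2 × 1.47 × 1.01) = 1.723.

κ = 1.72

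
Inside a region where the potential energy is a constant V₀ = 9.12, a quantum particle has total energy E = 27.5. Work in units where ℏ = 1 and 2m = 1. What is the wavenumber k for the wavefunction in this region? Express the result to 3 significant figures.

k = 4.29

With E > V₀ the solution is oscillatory, ψ ∝ e^{±ikx} with k = √(2m(E − V₀))/ℏ.
k = √(2 × 0.5 × 18.38) = 4.287.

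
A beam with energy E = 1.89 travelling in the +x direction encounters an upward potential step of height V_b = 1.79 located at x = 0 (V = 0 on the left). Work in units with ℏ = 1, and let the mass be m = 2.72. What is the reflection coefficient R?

R = 0.392

On each side the TISE gives plane waves with k = √(2m(E − V))/ℏ: k₁ = √(2·2.72·1.89) = 3.206, k₂ = √(2·2.72·0.1) = 0.7376.
Continuity of ψ and ψ′ at the step yields the reflection amplitude r = (k₁ − k₂)/(k₁ + k₂) = 0.6260; thus R = |r|² = 0.3919, T = 0.6081.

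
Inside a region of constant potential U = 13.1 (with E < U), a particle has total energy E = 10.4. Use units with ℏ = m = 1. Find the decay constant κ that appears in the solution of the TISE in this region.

Since E < U the TISE in this region is ψ'' = κ²ψ with κ = √(2m(U − E))/ℏ.
κ = √(2 × 1 × 2.7) = 2.324.

κ = 2.32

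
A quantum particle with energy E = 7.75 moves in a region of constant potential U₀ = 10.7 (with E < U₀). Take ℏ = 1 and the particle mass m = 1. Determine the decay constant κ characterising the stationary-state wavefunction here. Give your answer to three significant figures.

κ = 2.43

Since E < U₀ the TISE in this region is ψ'' = κ²ψ with κ = √(2m(U₀ − E))/ℏ.
κ = √(2 × 1 × 2.95) = 2.429.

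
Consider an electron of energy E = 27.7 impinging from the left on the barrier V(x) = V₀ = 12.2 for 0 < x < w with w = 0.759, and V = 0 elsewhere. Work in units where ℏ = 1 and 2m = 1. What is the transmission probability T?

T = 0.998

Above the barrier the interior wavenumber is k₂ = √(2m(E − V₀))/ℏ = 3.937, giving phase k₂w = 2.988.
T = [1 + V₀² sin²(k₂w) / (4E(E − V₀))]⁻¹ = 1/1.002 = 0.998.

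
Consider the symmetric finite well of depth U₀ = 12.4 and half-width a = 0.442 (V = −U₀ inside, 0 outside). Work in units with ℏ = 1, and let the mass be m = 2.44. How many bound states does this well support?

Define the well-strength parameter z₀ = (a/ℏ)√(2mU₀) = 0.442 × √(2·2.44·12.4) = 3.438.
A new bound state (alternating even/odd) appears each time z₀ passes a multiple of π/2, so N = ⌊2z₀/π⌋ + 1 = ⌊2.189⌋ + 1 = 3.

N = 3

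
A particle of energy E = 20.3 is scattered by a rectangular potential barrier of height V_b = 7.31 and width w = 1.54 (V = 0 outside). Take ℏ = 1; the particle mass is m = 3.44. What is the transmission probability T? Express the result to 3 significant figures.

T = 0.960

Above the barrier the interior wavenumber is k₂ = √(2m(E − V_b))/ℏ = 9.454, giving phase k₂w = 14.56.
T = [1 + V_b² sin²(k₂w) / (4E(E − V_b))]⁻¹ = 1/1.042 = 0.960.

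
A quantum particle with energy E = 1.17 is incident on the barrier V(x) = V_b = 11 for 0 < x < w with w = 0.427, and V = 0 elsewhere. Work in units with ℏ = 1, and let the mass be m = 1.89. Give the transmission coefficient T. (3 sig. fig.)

T = 0.00836

Since E < V_b the interior solution is evanescent with decay constant κ = √(2m(V_b − E))/ℏ = 6.096.
κw = 2.603, sinh(κw) = 6.714.
The exact tunnelling result is T⁻¹ = 1 + V_b² sinh²(κw) / [4E(V_b − E)] = 119.6, so T = 0.00836.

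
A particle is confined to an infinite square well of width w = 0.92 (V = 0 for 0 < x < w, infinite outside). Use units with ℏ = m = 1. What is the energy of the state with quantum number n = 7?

The infinite-well eigenfunctions ψ_n = √(2/w) sin(nπx/w) vanish at both walls, giving E_n = n²π²ℏ²/(2mw²).
E_7 = 7² × π² / (2 × 1 × 0.92²) = 285.7.

E = 286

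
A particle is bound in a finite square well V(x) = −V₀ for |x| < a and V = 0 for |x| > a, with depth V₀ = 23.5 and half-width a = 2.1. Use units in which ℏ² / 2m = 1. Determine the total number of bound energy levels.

N = 7

Define the well-strength parameter z₀ = (a/ℏ)√(2mV₀) = 2.1 × √(2·0.5·23.5) = 10.18.
A new bound state (alternating even/odd) appears each time z₀ passes a multiple of π/2, so N = ⌊2z₀/π⌋ + 1 = ⌊6.481⌋ + 1 = 7.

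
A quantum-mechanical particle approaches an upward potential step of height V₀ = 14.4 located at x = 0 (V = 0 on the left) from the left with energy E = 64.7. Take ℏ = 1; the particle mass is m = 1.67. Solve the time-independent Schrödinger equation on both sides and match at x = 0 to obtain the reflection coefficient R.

R = 0.00395

The wavenumbers are k₁ = √(2mE)/ℏ = 14.70 on the left and k₂ = √(2m(E − V₀))/ℏ = 12.96 on the right.
Matching ψ and ψ′ at x = 0 gives r = (k₁ − k₂)/(k₁ + k₂), so R = r² = 0.003951 and T = 1 − R = 0.9960.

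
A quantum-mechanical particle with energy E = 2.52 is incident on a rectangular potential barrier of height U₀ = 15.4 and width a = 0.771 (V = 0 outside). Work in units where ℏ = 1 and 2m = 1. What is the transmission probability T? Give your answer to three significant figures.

Since E < U₀ the interior solution is evanescent with decay constant κ = √(2m(U₀ − E))/ℏ = 3.589.
κa = 2.767, sinh(κa) = 7.924.
The exact tunnelling result is T⁻¹ = 1 + U₀² sinh²(κa) / [4E(U₀ − E)] = 115.7, so T = 0.00864.

T = 0.00864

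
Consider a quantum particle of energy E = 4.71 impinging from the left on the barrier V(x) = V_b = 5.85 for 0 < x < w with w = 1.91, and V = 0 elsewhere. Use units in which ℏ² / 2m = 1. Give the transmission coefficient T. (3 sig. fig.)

T = 0.0421

Since E < V_b the interior solution is evanescent with decay constant κ = √(2m(V_b − E))/ℏ = 1.068.
κw = 2.039, sinh(κw) = 3.778.
Matching ψ, ψ′ at both faces gives T = [1 + V_b² sinh²(κw) / (4E(V_b − E))]⁻¹ = 1/23.74 = 0.0421.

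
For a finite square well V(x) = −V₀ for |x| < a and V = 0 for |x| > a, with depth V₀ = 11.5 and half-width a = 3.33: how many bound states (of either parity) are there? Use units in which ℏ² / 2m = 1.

N = 8

The dimensionless depth is z₀ = a√(2mV₀)/ℏ = 3.33 × √(11.50) = 11.29.
A new bound state (alternating even/odd) appears each time z₀ passes a multiple of π/2, so N = ⌊2z₀/π⌋ + 1 = ⌊7.189⌋ + 1 = 8.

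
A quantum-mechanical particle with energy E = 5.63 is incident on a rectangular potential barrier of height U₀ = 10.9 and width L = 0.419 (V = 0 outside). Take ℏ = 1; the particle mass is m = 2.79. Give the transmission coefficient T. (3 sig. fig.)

Since E < U₀ the interior solution is evanescent with decay constant κ = √(2m(U₀ − E))/ℏ = 5.423.
κL = 2.272, sinh(κL) = 4.799.
The exact tunnelling result is T⁻¹ = 1 + U₀² sinh²(κL) / [4E(U₀ − E)] = 24.05, so T = 0.0416.

T = 0.0416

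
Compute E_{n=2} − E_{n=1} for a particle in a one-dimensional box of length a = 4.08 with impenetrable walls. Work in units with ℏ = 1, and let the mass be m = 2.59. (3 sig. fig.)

ΔE = 0.343

E_n = n²π²ℏ²/(2ma²), so ΔE = (2² − 1²) π²ℏ²/(2ma²).
ΔE = 3 × π² / (2 × 2.59 × 4.08²) = 0.3434.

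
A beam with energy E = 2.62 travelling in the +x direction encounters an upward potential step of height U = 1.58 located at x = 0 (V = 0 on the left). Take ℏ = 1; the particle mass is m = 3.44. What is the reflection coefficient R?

R = 0.0515

On each side the TISE gives plane waves with k = √(2m(E − V))/ℏ: k₁ = √(2·3.44·2.62) = 4.246, k₂ = √(2·3.44·1.04) = 2.675.
Continuity of ψ and ψ′ at the step yields the reflection amplitude r = (k₁ − k₂)/(k₁ + k₂) = 0.2270; thus R = |r|² = 0.05151, T = 0.9485.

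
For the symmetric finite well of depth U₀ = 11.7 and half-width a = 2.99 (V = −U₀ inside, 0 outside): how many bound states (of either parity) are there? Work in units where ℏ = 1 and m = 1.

N = 10

The dimensionless depth is z₀ = a√(2mU₀)/ℏ = 2.99 × √(23.40) = 14.46.
The even/odd transcendental equations gain one root per π/2 in z₀, giving N = 1 + ⌊2z₀/π⌋ = 1 + ⌊9.208⌋ = 10.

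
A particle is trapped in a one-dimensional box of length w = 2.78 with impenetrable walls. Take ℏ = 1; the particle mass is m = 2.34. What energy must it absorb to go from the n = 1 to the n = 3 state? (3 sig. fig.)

E_n = n²π²ℏ²/(2mw²), so ΔE = (3² − 1²) π²ℏ²/(2mw²).
ΔE = 8 × π² / (2 × 2.34 × 2.78²) = 2.183.

ΔE = 2.18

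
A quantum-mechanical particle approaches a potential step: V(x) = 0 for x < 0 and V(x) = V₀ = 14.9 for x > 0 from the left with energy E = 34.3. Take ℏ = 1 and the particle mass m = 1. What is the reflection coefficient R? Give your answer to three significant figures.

R = 0.0200

The wavenumbers are k₁ = √(2mE)/ℏ = 8.283 on the left and k₂ = √(2m(E − V₀))/ℏ = 6.229 on the right.
Matching ψ and ψ′ at x = 0 gives r = (k₁ − k₂)/(k₁ + k₂), so R = r² = 0.02003 and T = 1 − R = 0.9800.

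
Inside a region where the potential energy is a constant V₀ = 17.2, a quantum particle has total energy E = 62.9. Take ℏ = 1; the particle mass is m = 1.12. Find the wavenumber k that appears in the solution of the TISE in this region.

With E > V₀ the solution is oscillatory, ψ ∝ e^{±ikx} with k = √(2m(E − V₀))/ℏ.
k = √(2 × 1.12 × 45.7) = 10.12.

k = 10.1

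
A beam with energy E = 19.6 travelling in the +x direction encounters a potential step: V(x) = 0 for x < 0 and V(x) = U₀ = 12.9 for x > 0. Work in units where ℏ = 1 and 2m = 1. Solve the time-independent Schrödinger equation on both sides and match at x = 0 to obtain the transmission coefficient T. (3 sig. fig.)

The wavenumbers are k₁ = √(2mE)/ℏ = 4.427 on the left and k₂ = √(2m(E − U₀))/ℏ = 2.588 on the right.
Continuity of ψ and ψ′ at the step yields the reflection amplitude r = (k₁ − k₂)/(k₁ + k₂) = 0.2621; thus R = |r|² = 0.06869, T = 0.9313.

T = 0.931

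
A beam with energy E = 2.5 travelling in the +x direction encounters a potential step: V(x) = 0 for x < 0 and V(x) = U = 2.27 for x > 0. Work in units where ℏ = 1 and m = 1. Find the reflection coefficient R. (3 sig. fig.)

R = 0.286

The wavenumbers are k₁ = √(2mE)/ℏ = 2.236 on the left and k₂ = √(2m(E − U))/ℏ = 0.6782 on the right.
Matching ψ and ψ′ at x = 0 gives r = (k₁ − k₂)/(k₁ + k₂), so R = r² = 0.2857 and T = 1 − R = 0.7143.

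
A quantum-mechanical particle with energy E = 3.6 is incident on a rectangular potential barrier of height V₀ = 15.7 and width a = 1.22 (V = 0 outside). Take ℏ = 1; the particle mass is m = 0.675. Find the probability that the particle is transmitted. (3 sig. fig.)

T = 0.000147

Since E < V₀ the interior solution is evanescent with decay constant κ = √(2m(V₀ − E))/ℏ = 4.042.
κa = 4.931, sinh(κa) = 69.24.
The exact tunnelling result is T⁻¹ = 1 + V₀² sinh²(κa) / [4E(V₀ − E)] = 6784, so T = 0.000147.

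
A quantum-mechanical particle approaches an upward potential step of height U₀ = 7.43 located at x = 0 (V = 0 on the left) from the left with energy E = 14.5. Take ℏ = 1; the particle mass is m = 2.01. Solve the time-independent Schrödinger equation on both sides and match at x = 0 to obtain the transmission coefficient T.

The wavenumbers are k₁ = √(2mE)/ℏ = 7.635 on the left and k₂ = √(2m(E − U₀))/ℏ = 5.331 on the right.
Continuity of ψ and ψ′ at the step yields the reflection amplitude r = (k₁ − k₂)/(k₁ + k₂) = 0.1777; thus R = |r|² = 0.03157, T = 0.9684.

T = 0.968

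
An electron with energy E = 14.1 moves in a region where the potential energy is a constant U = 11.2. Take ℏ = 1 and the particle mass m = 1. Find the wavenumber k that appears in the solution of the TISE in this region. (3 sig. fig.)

k = 2.41

With E > U the solution is oscillatory, ψ ∝ e^{±ikx} with k = √(2m(E − U))/ℏ.
k = √(2 × 1 × 2.9) = 2.408.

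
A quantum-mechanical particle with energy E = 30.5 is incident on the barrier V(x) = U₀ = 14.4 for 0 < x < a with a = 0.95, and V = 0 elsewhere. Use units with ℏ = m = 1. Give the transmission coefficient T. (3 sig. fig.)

T = 0.940

E > U₀: inside the barrier k₂ = √(2m(E − U₀))/ℏ = 5.675, k₂a = 5.391.
Matching at both interfaces gives T⁻¹ = 1 + U₀² sin²(k₂a) / [4E(E − U₀)] = 1.064, hence T = 0.940.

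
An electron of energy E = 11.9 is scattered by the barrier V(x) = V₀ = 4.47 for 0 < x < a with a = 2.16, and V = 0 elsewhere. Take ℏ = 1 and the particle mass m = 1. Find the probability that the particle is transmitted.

T = 0.957

E > V₀: inside the barrier k₂ = √(2m(E − V₀))/ℏ = 3.855, k₂a = 8.327.
Matching at both interfaces gives T⁻¹ = 1 + V₀² sin²(k₂a) / [4E(E − V₀)] = 1.045, hence T = 0.957.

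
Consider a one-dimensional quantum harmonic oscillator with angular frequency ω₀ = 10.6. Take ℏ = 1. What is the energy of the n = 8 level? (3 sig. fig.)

Using E_n = (n + ½)ℏω₀: E_8 = 8.5 × 10.6 = 90.10.

E = 90.1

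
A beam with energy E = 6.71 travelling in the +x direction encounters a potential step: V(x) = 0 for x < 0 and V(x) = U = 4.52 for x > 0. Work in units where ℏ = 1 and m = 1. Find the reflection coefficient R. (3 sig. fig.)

The wavenumbers are k₁ = √(2mE)/ℏ = 3.663 on the left and k₂ = √(2m(E − U))/ℏ = 2.093 on the right.
Continuity of ψ and ψ′ at the step yields the reflection amplitude r = (k₁ − k₂)/(k₁ + k₂) = 0.2728; thus R = |r|² = 0.07444, T = 0.9256.

R = 0.0744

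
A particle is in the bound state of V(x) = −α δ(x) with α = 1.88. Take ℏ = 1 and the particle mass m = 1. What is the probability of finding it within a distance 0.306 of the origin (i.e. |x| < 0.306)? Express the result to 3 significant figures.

P = 0.684

The normalised bound state is ψ = √κ e^{−κ|x|} with κ = mα/ℏ² = 1.880.
P(|x| < d) = ∫_{−d}^{d} κ e^{−2κ|x|} dx = 1 − e^{−2κd} = 1 − e^{−1.151} = 0.6835.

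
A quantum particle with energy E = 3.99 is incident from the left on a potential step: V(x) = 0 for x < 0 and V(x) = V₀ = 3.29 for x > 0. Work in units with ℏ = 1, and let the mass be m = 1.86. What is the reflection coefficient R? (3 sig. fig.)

R = 0.168

The wavenumbers are k₁ = √(2mE)/ℏ = 3.853 on the left and k₂ = √(2m(E − V₀))/ℏ = 1.614 on the right.
Continuity of ψ and ψ′ at the step yields the reflection amplitude r = (k₁ − k₂)/(k₁ + k₂) = 0.4096; thus R = |r|² = 0.1678, T = 0.8322.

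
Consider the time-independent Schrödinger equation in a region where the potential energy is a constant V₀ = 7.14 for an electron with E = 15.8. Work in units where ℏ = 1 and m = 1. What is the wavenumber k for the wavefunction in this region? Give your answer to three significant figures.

With E > V₀ the solution is oscillatory, ψ ∝ e^{±ikx} with k = √(2m(E − V₀))/ℏ.
k = √(2 × 1 × 8.66) = 4.162.

k = 4.16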